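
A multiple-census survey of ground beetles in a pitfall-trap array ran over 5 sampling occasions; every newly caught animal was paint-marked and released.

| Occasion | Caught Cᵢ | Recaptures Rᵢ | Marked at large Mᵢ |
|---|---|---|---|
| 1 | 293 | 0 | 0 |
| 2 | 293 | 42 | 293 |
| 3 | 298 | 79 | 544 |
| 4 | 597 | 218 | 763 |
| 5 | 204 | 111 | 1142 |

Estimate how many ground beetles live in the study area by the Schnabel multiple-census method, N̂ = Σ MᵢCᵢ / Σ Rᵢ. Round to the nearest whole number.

N ≈ 2081

Σ MᵢCᵢ = 0·293 + 293·293 + 544·298 + 763·597 + 1142·204 = 0 + 85849 + 162112 + 455511 + 232968 = 936440
Σ Rᵢ = 0 + 42 + 79 + 218 + 111 = 450
N̂ = 936440 / 450 ≈ 2081.0 → 2081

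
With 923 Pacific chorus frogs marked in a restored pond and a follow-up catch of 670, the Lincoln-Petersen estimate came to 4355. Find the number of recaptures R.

From N = M·C/R: R = M·C / N = 923·670 / 4355 = 618410 / 4355 = 142.

R = 142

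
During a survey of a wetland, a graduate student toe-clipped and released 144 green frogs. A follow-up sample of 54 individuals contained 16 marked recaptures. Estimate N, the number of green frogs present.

The marked fraction in the recapture sample should equal the marked fraction in the population: 16/54 = 144/N.
N = (144 × 54) / 16 = 7776 / 16 = 486

N = 486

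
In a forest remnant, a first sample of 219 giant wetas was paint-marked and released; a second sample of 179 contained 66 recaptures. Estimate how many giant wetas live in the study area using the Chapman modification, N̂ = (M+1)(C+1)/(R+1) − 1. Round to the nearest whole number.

N ≈ 590

N̂ = (219+1)(179+1)/(66+1) − 1 = 220·180/67 − 1
= 39600/67 − 1 ≈ 591.0 − 1 ≈ 590.0 → 590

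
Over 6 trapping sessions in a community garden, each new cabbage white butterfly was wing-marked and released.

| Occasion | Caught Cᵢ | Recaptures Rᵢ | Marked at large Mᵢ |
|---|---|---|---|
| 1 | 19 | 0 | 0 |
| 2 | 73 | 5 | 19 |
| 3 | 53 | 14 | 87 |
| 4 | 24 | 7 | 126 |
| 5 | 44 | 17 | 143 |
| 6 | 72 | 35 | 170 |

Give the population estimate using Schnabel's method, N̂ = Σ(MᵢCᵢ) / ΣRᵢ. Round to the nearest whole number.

Σ MᵢCᵢ = 0·19 + 19·73 + 87·53 + 126·24 + 143·44 + 170·72 = 0 + 1387 + 4611 + 3024 + 6292 + 12240 = 27554
Σ Rᵢ = 0 + 5 + 14 + 7 + 17 + 35 = 78
N̂ = 27554 / 78 ≈ 353.3 → 353

N ≈ 353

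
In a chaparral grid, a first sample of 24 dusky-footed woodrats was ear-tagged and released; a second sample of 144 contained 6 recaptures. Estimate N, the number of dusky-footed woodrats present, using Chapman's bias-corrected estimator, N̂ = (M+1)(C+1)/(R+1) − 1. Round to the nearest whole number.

N̂ = (24+1)(144+1)/(6+1) − 1 = 25·145/7 − 1
= 3625/7 − 1 ≈ 517.9 − 1 ≈ 516.9 → 517

N ≈ 517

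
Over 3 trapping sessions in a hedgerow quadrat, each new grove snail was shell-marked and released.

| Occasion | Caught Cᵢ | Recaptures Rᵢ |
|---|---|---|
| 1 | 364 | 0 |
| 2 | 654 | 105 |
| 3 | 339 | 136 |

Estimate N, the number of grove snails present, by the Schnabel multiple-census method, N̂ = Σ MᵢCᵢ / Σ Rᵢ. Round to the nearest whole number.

Marked at large before each occasion: Mᵢ = Σⱼ<ᵢ (Cⱼ − Rⱼ) → M1=0, M2=364, M3=913
Σ MᵢCᵢ = 0·364 + 364·654 + 913·339 = 0 + 238056 + 309507 = 547563
Σ Rᵢ = 0 + 105 + 136 = 241
N̂ = 547563 / 241 ≈ 2272.0 → 2272

N ≈ 2272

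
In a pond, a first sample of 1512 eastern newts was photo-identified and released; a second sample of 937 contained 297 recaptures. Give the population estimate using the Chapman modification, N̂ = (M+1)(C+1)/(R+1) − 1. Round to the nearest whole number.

N ≈ 4761

N̂ = (1512+1)(937+1)/(297+1) − 1 = 1513·938/298 − 1
= 1419194/298 − 1 ≈ 4762.4 − 1 ≈ 4761.4 → 4761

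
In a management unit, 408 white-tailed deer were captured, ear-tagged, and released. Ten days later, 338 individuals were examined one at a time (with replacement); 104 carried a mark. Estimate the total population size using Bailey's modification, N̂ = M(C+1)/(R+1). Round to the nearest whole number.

N ≈ 1317

N̂ = 408·(338+1)/(104+1) = 408·339/105 = 138312/105 ≈ 1317.3 → 1317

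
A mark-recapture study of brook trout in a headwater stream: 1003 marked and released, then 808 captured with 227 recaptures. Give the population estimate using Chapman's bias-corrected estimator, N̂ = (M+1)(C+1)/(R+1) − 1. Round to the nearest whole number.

N ≈ 3561

N̂ = (1003+1)(808+1)/(227+1) − 1 = 1004·809/228 − 1
= 812236/228 − 1 ≈ 3562.4 − 1 ≈ 3561.4 → 3561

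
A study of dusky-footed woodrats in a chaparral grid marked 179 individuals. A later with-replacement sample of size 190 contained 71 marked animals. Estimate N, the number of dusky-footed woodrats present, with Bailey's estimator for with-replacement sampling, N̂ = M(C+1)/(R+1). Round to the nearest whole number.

N̂ = 179·(190+1)/(71+1) = 179·191/72 = 34189/72 ≈ 474.8 → 475

N ≈ 475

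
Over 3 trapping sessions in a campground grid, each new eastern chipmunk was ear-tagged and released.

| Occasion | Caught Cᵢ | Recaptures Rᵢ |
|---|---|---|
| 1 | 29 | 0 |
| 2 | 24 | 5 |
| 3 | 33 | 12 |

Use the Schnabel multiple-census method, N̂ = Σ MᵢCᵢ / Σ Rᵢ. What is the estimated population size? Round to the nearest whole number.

Marked at large before each occasion: Mᵢ = Σⱼ<ᵢ (Cⱼ − Rⱼ) → M1=0, M2=29, M3=48
Σ MᵢCᵢ = 0·29 + 29·24 + 48·33 = 0 + 696 + 1584 = 2280
Σ Rᵢ = 0 + 5 + 12 = 17
N̂ = 2280 / 17 ≈ 134.1 → 134

N ≈ 134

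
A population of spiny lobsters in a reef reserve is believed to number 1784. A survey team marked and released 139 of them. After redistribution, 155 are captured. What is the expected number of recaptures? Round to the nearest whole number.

Expected recaptures E[R] = M·C / N.
E[R] = 139 × 155 / 1784 = 21545 / 1784 ≈ 12.1 → 12

expected recaptures ≈ 12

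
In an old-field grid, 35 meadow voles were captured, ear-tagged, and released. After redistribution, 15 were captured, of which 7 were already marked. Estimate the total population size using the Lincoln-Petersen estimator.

N = 75

If marked individuals mix randomly, R/C ≈ M/N, giving N ≈ M·C/R.
N = (35 × 15) / 7 = 525 / 7 = 75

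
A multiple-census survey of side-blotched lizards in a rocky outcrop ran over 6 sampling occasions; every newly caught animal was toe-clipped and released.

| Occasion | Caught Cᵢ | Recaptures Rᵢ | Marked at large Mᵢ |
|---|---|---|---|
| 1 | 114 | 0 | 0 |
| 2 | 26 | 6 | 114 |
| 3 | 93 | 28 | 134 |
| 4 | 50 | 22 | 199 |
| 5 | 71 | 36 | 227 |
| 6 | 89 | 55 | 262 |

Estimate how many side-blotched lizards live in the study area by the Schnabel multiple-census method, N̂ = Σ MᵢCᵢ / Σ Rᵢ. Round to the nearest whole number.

N ≈ 441

Σ MᵢCᵢ = 0·114 + 114·26 + 134·93 + 199·50 + 227·71 + 262·89 = 0 + 2964 + 12462 + 9950 + 16117 + 23318 = 64811
Σ Rᵢ = 0 + 6 + 28 + 22 + 36 + 55 = 147
N̂ = 64811 / 147 ≈ 440.9 → 441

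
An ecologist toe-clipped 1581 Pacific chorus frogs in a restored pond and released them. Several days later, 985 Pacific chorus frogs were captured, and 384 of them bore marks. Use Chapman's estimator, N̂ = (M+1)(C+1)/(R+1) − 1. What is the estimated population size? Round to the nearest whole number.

N ≈ 4051

N̂ = (1581+1)(985+1)/(384+1) − 1 = 1582·986/385 − 1
= 1559852/385 − 1 ≈ 4051.6 − 1 ≈ 4050.6 → 4051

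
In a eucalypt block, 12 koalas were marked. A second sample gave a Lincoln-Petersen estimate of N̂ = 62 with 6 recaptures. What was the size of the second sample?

From N = M·C/R: C = N·R / M = 62·6 / 12 = 372 / 12 = 31.

C = 31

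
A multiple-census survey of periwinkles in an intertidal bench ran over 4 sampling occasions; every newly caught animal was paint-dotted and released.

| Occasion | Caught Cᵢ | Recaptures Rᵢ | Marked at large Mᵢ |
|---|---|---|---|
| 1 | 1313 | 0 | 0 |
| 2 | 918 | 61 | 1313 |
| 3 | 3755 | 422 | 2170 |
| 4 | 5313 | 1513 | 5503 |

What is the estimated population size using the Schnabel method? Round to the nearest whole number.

Σ MᵢCᵢ = 0·1313 + 1313·918 + 2170·3755 + 5503·5313 = 0 + 1205334 + 8148350 + 29237439 = 38591123
Σ Rᵢ = 0 + 61 + 422 + 1513 = 1996
N̂ = 38591123 / 1996 ≈ 19334.2 → 19334

N ≈ 19,334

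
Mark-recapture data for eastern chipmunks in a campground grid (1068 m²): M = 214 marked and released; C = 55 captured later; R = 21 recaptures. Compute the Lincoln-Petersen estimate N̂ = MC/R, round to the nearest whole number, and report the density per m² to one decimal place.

density ≈ 0.5 eastern chipmunks per m²

N̂ = 214·55/21 = 11770/21 ≈ 560.48 → 560
Density = N̂ / area = 560 / 1068 ≈ 0.52 → 0.5 per m²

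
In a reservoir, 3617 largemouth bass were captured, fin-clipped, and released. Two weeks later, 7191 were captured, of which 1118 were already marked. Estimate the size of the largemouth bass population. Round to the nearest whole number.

The marked fraction in the recapture sample should equal the marked fraction in the population: 1118/7191 = 3617/N.
N = (3617 × 7191) / 1118 = 26009847 / 1118 ≈ 23264.6 → 23265

N ≈ 23,265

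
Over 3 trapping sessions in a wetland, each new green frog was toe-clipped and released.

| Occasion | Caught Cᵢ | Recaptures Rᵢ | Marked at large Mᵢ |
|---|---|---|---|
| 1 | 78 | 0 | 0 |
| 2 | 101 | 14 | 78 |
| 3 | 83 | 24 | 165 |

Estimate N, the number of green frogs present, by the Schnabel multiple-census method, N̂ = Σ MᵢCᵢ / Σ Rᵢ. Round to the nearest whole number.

Σ MᵢCᵢ = 0·78 + 78·101 + 165·83 = 0 + 7878 + 13695 = 21573
Σ Rᵢ = 0 + 14 + 24 = 38
N̂ = 21573 / 38 ≈ 567.7 → 568

N ≈ 568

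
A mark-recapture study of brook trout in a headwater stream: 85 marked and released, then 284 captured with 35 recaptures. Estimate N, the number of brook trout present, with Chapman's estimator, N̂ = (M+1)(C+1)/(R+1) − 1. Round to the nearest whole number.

N ≈ 680

N̂ = (85+1)(284+1)/(35+1) − 1 = 86·285/36 − 1
= 24510/36 − 1 ≈ 680.8 − 1 ≈ 679.8 → 680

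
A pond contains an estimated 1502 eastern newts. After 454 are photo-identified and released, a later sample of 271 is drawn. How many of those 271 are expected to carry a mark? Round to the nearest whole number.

expected recaptures ≈ 82

Expected recaptures E[R] = M·C / N.
E[R] = 454 × 271 / 1502 = 123034 / 1502 ≈ 81.9 → 82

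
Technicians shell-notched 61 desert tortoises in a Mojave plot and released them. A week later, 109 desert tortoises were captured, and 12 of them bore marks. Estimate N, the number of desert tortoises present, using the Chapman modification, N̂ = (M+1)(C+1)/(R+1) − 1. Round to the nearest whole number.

N̂ = (61+1)(109+1)/(12+1) − 1 = 62·110/13 − 1
= 6820/13 − 1 ≈ 524.6 − 1 ≈ 523.6 → 524

N ≈ 524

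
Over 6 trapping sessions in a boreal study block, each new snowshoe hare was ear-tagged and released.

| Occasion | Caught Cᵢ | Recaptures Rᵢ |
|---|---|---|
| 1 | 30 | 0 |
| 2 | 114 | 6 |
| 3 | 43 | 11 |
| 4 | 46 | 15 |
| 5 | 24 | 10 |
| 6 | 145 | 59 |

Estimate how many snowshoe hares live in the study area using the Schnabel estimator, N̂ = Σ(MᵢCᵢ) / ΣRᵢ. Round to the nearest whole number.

N ≈ 526

Marked at large before each occasion: Mᵢ = Σⱼ<ᵢ (Cⱼ − Rⱼ) → M1=0, M2=30, M3=138, M4=170, M5=201, M6=215
Σ MᵢCᵢ = 0·30 + 30·114 + 138·43 + 170·46 + 201·24 + 215·145 = 0 + 3420 + 5934 + 7820 + 4824 + 31175 = 53173
Σ Rᵢ = 0 + 6 + 11 + 15 + 10 + 59 = 101
N̂ = 53173 / 101 ≈ 526.47 → 526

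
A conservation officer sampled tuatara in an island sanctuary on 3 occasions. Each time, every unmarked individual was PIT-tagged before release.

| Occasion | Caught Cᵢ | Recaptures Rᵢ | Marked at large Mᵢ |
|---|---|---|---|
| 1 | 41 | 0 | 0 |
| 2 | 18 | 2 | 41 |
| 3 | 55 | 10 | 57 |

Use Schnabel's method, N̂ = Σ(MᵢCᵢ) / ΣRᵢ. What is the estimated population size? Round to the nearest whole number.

N ≈ 323

Σ MᵢCᵢ = 0·41 + 41·18 + 57·55 = 0 + 738 + 3135 = 3873
Σ Rᵢ = 0 + 2 + 10 = 12
N̂ = 3873 / 12 ≈ 322.8 → 323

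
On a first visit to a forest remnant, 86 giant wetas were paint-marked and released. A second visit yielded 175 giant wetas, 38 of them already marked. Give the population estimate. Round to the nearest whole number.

The marked fraction in the recapture sample should equal the marked fraction in the population: 38/175 = 86/N.
N = (86 × 175) / 38 = 15050 / 38 ≈ 396.1 → 396

N ≈ 396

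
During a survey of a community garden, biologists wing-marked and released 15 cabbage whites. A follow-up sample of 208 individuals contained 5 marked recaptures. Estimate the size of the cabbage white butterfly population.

N = (15 × 208) / 5 = 3120 / 5 = 624

N = 624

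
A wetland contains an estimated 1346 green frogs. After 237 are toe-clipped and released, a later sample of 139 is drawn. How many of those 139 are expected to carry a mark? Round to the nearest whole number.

The marked fraction of the population is 237/1346, so in a sample of 139 expect C·(M/N) marked.
E[R] = 237 × 139 / 1346 = 32943 / 1346 ≈ 24.47 → 24

expected recaptures ≈ 24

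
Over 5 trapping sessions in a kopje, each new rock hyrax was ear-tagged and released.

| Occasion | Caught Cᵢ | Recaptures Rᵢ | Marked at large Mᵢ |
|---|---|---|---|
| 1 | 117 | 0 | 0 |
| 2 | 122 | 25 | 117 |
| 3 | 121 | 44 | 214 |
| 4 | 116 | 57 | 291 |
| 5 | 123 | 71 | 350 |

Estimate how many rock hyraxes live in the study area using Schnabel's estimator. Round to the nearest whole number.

Σ MᵢCᵢ = 0·117 + 117·122 + 214·121 + 291·116 + 350·123 = 0 + 14274 + 25894 + 33756 + 43050 = 116974
Σ Rᵢ = 0 + 25 + 44 + 57 + 71 = 197
N̂ = 116974 / 197 ≈ 593.8 → 594

N ≈ 594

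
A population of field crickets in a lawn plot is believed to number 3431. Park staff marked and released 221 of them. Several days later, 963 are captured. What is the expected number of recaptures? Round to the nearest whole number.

The marked fraction of the population is 221/3431, so in a sample of 963 expect C·(M/N) marked.
E[R] = 221 × 963 / 3431 = 212823 / 3431 ≈ 62.0 → 62

expected recaptures ≈ 62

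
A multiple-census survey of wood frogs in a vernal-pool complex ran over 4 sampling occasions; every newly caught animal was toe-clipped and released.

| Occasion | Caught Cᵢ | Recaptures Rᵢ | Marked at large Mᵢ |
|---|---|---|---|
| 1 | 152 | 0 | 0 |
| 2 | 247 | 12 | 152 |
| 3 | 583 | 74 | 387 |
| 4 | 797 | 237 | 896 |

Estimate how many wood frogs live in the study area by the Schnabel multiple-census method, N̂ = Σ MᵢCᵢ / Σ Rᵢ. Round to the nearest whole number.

Σ MᵢCᵢ = 0·152 + 152·247 + 387·583 + 896·797 = 0 + 37544 + 225621 + 714112 = 977277
Σ Rᵢ = 0 + 12 + 74 + 237 = 323
N̂ = 977277 / 323 ≈ 3025.6 → 3026

N ≈ 3026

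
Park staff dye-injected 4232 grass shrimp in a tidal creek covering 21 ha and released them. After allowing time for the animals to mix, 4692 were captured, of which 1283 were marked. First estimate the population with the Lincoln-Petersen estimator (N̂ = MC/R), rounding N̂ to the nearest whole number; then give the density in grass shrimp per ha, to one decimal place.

N̂ = 4232·4692/1283 = 19856544/1283 ≈ 15476.7 → 15477
Density = N̂ / area = 15477 / 21 = 737.0 per ha

density ≈ 737.0 grass shrimp per ha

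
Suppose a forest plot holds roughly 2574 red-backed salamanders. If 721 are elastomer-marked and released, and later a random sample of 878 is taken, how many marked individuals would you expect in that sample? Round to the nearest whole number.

Expected recaptures E[R] = M·C / N.
E[R] = 721 × 878 / 2574 = 633038 / 2574 ≈ 245.9 → 246

expected recaptures ≈ 246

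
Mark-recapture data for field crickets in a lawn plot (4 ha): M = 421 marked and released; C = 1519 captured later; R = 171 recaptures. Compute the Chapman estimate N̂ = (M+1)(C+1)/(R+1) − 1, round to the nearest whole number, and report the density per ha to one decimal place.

N̂ = 422·1520/172 − 1 = 641440/172 − 1 ≈ 3728.3 → 3728
Density = N̂ / area = 3728 / 4 = 932.0 per ha

density ≈ 932.0 field crickets per ha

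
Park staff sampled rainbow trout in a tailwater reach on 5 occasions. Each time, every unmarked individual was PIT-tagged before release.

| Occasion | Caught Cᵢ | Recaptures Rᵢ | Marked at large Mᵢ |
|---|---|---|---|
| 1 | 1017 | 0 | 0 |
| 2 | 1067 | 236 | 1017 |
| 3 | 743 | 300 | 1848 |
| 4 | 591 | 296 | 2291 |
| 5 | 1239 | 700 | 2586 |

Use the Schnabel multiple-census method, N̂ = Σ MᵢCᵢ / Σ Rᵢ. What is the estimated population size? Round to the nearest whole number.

Σ MᵢCᵢ = 0·1017 + 1017·1067 + 1848·743 + 2291·591 + 2586·1239 = 0 + 1085139 + 1373064 + 1353981 + 3204054 = 7016238
Σ Rᵢ = 0 + 236 + 300 + 296 + 700 = 1532
N̂ = 7016238 / 1532 ≈ 4579.8 → 4580

N ≈ 4580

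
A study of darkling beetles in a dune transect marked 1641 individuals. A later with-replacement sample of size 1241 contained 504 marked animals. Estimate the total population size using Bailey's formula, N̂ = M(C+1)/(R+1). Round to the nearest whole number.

N̂ = 1641·(1241+1)/(504+1) = 1641·1242/505 = 2038122/505 ≈ 4035.9 → 4036

N ≈ 4036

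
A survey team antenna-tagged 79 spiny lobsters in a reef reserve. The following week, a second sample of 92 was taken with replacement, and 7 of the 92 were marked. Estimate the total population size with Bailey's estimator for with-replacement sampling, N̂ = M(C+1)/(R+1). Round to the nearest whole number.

N̂ = 79·(92+1)/(7+1) = 79·93/8 = 7347/8 ≈ 918.4 → 918

N ≈ 918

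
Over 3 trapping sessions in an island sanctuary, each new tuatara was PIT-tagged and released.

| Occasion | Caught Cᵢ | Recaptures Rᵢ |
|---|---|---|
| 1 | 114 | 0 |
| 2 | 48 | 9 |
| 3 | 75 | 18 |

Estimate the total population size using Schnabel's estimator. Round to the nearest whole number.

Marked at large before each occasion: Mᵢ = Σⱼ<ᵢ (Cⱼ − Rⱼ) → M1=0, M2=114, M3=153
Σ MᵢCᵢ = 0·114 + 114·48 + 153·75 = 0 + 5472 + 11475 = 16947
Σ Rᵢ = 0 + 9 + 18 = 27
N̂ = 16947 / 27 ≈ 627.7 → 628

N ≈ 628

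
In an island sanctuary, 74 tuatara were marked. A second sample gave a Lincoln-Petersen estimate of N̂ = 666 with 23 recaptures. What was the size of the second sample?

From N = M·C/R: C = N·R / M = 666·23 / 74 = 15318 / 74 = 207.

C = 207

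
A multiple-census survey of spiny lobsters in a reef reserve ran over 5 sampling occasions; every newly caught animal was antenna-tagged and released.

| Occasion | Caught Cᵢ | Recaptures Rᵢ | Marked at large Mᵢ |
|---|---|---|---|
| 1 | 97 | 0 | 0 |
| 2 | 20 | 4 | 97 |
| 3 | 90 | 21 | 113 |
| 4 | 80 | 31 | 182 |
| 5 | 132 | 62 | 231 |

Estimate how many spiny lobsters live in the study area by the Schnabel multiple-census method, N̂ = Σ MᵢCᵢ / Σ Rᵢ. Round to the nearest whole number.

Σ MᵢCᵢ = 0·97 + 97·20 + 113·90 + 182·80 + 231·132 = 0 + 1940 + 10170 + 14560 + 30492 = 57162
Σ Rᵢ = 0 + 4 + 21 + 31 + 62 = 118
N̂ = 57162 / 118 ≈ 484.4 → 484

N ≈ 484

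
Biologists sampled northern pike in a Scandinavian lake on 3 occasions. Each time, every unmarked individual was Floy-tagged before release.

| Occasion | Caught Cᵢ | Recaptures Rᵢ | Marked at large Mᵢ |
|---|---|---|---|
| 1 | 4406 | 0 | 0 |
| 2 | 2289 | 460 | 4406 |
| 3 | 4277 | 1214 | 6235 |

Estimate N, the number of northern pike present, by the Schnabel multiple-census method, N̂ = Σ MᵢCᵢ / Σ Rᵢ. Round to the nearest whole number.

N ≈ 21,955

Σ MᵢCᵢ = 0·4406 + 4406·2289 + 6235·4277 = 0 + 10085334 + 26667095 = 36752429
Σ Rᵢ = 0 + 460 + 1214 = 1674
N̂ = 36752429 / 1674 ≈ 21954.9 → 21955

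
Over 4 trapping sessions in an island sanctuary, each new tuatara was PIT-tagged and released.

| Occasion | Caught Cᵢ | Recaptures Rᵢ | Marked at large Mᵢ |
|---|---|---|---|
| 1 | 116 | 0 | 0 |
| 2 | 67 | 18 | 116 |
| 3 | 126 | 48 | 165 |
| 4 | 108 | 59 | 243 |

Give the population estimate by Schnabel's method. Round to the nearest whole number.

Σ MᵢCᵢ = 0·116 + 116·67 + 165·126 + 243·108 = 0 + 7772 + 20790 + 26244 = 54806
Σ Rᵢ = 0 + 18 + 48 + 59 = 125
N̂ = 54806 / 125 ≈ 438.4 → 438

N ≈ 438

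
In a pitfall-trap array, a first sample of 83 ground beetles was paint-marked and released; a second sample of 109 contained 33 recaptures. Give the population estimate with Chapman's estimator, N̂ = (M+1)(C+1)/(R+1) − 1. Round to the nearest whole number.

N̂ = (83+1)(109+1)/(33+1) − 1 = 84·110/34 − 1
= 9240/34 − 1 ≈ 271.8 − 1 ≈ 270.8 → 271

N ≈ 271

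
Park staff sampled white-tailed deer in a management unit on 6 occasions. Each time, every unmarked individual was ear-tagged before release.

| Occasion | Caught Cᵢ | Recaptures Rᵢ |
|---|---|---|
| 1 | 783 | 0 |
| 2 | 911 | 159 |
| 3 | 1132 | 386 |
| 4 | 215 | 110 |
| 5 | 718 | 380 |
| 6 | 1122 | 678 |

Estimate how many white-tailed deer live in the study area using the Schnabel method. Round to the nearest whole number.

Marked at large before each occasion: Mᵢ = Σⱼ<ᵢ (Cⱼ − Rⱼ) → M1=0, M2=783, M3=1535, M4=2281, M5=2386, M6=2724
Σ MᵢCᵢ = 0·783 + 783·911 + 1535·1132 + 2281·215 + 2386·718 + 2724·1122 = 0 + 713313 + 1737620 + 490415 + 1713148 + 3056328 = 7710824
Σ Rᵢ = 0 + 159 + 386 + 110 + 380 + 678 = 1713
N̂ = 7710824 / 1713 ≈ 4501.4 → 4501

N ≈ 4501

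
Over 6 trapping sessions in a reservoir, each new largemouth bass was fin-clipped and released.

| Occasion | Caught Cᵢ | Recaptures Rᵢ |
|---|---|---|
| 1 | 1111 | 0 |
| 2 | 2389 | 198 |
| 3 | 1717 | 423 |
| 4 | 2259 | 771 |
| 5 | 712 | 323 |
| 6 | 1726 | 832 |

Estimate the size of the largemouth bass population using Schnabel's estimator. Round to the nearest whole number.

N ≈ 13,432

Marked at large before each occasion: Mᵢ = Σⱼ<ᵢ (Cⱼ − Rⱼ) → M1=0, M2=1111, M3=3302, M4=4596, M5=6084, M6=6473
Σ MᵢCᵢ = 0·1111 + 1111·2389 + 3302·1717 + 4596·2259 + 6084·712 + 6473·1726 = 0 + 2654179 + 5669534 + 10382364 + 4331808 + 11172398 = 34210283
Σ Rᵢ = 0 + 198 + 423 + 771 + 323 + 832 = 2547
N̂ = 34210283 / 2547 ≈ 13431.6 → 13432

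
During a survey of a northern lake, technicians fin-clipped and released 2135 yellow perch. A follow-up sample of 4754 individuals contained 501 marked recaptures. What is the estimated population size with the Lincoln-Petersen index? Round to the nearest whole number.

N ≈ 20,259

N = (2135 × 4754) / 501 = 10149790 / 501 ≈ 20259.1 → 20259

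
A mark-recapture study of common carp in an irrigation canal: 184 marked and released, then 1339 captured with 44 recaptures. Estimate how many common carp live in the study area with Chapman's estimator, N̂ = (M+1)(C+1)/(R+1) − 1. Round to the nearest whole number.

N̂ = (184+1)(1339+1)/(44+1) − 1 = 185·1340/45 − 1
= 247900/45 − 1 ≈ 5508.9 − 1 ≈ 5507.9 → 5508

N ≈ 5508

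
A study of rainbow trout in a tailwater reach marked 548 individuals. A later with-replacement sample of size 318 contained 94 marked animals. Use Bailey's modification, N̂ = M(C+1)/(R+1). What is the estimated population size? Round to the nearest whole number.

N̂ = 548·(318+1)/(94+1) = 548·319/95 = 174812/95 ≈ 1840.1 → 1840

N ≈ 1840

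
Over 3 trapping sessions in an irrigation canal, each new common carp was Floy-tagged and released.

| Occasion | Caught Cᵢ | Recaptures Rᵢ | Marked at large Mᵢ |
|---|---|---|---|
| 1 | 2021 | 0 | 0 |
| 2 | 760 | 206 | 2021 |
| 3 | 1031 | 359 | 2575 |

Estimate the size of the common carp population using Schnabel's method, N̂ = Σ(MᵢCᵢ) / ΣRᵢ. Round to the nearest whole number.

Σ MᵢCᵢ = 0·2021 + 2021·760 + 2575·1031 = 0 + 1535960 + 2654825 = 4190785
Σ Rᵢ = 0 + 206 + 359 = 565
N̂ = 4190785 / 565 ≈ 7417.3 → 7417

N ≈ 7417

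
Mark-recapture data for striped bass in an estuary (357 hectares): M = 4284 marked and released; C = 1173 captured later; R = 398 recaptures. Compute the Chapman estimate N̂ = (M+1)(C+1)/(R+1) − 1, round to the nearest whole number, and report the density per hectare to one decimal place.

density ≈ 35.3 striped bass per hectare

N̂ = 4285·1174/399 − 1 = 5030590/399 − 1 ≈ 12607.0 → 12607
Density = N̂ / area = 12607 / 357 ≈ 35.31 → 35.3 per hectare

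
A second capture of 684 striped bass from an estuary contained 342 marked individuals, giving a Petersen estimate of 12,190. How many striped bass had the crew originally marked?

M = 6095

From N = M·C/R: M = N·R / C = 12190·342 / 684 = 4168980 / 684 = 6095.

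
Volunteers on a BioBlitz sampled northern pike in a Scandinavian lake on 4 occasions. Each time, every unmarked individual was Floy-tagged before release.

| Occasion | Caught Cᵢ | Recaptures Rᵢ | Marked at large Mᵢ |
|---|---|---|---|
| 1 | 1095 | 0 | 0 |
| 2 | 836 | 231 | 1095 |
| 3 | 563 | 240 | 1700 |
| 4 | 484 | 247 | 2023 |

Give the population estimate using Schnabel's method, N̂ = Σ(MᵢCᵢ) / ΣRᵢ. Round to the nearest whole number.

Σ MᵢCᵢ = 0·1095 + 1095·836 + 1700·563 + 2023·484 = 0 + 915420 + 957100 + 979132 = 2851652
Σ Rᵢ = 0 + 231 + 240 + 247 = 718
N̂ = 2851652 / 718 ≈ 3971.7 → 3972

N ≈ 3972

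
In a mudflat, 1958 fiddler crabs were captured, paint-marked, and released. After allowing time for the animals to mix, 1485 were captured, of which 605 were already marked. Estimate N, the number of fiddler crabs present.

N = 4806

Lincoln-Petersen assumes M/N = R/C, so N = M·C / R.
N = (1958 × 1485) / 605 = 2907630 / 605 = 4806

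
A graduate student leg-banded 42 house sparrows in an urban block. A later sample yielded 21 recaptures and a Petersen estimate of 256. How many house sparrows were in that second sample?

C = 128

From N = M·C/R: C = N·R / M = 256·21 / 42 = 5376 / 42 = 128.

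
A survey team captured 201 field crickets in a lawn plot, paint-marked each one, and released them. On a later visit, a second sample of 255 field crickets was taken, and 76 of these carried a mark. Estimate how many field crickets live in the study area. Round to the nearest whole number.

N ≈ 674

N = (201 × 255) / 76 = 51255 / 76 ≈ 674.4 → 674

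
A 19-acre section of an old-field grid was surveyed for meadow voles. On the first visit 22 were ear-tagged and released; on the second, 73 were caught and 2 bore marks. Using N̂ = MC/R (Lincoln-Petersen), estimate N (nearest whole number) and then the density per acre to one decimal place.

density ≈ 42.3 meadow voles per acre

N̂ = 22·73/2 = 1606/2 = 803
Density = N̂ / area = 803 / 19 ≈ 42.26 → 42.3 per acre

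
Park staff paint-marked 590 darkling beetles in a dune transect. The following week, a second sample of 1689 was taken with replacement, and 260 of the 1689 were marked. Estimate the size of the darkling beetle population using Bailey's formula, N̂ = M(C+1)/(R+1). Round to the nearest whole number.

N̂ = 590·(1689+1)/(260+1) = 590·1690/261 = 997100/261 ≈ 3820.3 → 3820

N ≈ 3820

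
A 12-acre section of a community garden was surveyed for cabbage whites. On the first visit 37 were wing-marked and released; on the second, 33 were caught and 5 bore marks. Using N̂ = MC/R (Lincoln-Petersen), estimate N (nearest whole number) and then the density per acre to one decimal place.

density ≈ 20.3 cabbage whites per acre

N̂ = 37·33/5 = 1221/5 ≈ 244.2 → 244
Density = N̂ / area = 244 / 12 ≈ 20.33 → 20.3 per acre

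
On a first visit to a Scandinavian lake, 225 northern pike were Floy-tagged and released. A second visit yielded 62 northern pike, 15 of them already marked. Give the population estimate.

The marked fraction in the recapture sample should equal the marked fraction in the population: 15/62 = 225/N.
N = (225 × 62) / 15 = 13950 / 15 = 930

N = 930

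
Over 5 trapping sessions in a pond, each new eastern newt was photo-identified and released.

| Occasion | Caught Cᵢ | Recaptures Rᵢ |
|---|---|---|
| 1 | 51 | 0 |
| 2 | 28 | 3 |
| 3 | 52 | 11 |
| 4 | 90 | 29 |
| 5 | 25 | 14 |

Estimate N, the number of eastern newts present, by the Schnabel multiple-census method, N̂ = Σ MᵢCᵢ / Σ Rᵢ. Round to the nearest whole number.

Marked at large before each occasion: Mᵢ = Σⱼ<ᵢ (Cⱼ − Rⱼ) → M1=0, M2=51, M3=76, M4=117, M5=178
Σ MᵢCᵢ = 0·51 + 51·28 + 76·52 + 117·90 + 178·25 = 0 + 1428 + 3952 + 10530 + 4450 = 20360
Σ Rᵢ = 0 + 3 + 11 + 29 + 14 = 57
N̂ = 20360 / 57 ≈ 357.2 → 357

N ≈ 357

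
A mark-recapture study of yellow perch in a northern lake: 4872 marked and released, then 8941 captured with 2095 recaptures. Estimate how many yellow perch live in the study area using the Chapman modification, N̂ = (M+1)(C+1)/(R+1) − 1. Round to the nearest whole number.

N ≈ 20,788

N̂ = (4872+1)(8941+1)/(2095+1) − 1 = 4873·8942/2096 − 1
= 43574366/2096 − 1 ≈ 20789.3 − 1 ≈ 20788.3 → 20788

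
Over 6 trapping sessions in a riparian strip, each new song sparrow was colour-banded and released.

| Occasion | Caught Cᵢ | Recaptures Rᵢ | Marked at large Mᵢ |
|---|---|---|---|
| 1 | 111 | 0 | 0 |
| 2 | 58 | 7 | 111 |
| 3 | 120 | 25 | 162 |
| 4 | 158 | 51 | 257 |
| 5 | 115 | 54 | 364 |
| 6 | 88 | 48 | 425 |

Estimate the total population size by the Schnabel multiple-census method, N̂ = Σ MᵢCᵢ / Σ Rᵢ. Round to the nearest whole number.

N ≈ 788

Σ MᵢCᵢ = 0·111 + 111·58 + 162·120 + 257·158 + 364·115 + 425·88 = 0 + 6438 + 19440 + 40606 + 41860 + 37400 = 145744
Σ Rᵢ = 0 + 7 + 25 + 51 + 54 + 48 = 185
N̂ = 145744 / 185 ≈ 787.8 → 788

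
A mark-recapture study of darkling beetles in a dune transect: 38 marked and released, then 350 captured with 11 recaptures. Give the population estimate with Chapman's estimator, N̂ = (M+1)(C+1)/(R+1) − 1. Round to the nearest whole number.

N̂ = (38+1)(350+1)/(11+1) − 1 = 39·351/12 − 1
= 13689/12 − 1 ≈ 1140.8 − 1 ≈ 1139.8 → 1140

N ≈ 1140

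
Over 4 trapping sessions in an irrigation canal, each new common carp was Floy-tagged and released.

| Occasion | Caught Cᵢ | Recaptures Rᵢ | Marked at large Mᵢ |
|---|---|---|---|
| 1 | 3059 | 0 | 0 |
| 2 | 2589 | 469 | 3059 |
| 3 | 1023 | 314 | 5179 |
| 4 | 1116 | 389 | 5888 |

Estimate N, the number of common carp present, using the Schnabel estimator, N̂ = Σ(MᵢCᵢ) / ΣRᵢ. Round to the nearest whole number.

Σ MᵢCᵢ = 0·3059 + 3059·2589 + 5179·1023 + 5888·1116 = 0 + 7919751 + 5298117 + 6571008 = 19788876
Σ Rᵢ = 0 + 469 + 314 + 389 = 1172
N̂ = 19788876 / 1172 ≈ 16884.7 → 16885

N ≈ 16,885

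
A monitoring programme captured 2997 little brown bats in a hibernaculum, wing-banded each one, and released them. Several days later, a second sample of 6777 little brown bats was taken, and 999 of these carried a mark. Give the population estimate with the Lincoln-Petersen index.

N = 20,331

Lincoln-Petersen assumes M/N = R/C, so N = M·C / R.
N = (2997 × 6777) / 999 = 20310669 / 999 = 20331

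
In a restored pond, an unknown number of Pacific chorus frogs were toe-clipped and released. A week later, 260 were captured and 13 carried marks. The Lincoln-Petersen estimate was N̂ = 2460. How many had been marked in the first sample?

From N = M·C/R: M = N·R / C = 2460·13 / 260 = 31980 / 260 = 123.

M = 123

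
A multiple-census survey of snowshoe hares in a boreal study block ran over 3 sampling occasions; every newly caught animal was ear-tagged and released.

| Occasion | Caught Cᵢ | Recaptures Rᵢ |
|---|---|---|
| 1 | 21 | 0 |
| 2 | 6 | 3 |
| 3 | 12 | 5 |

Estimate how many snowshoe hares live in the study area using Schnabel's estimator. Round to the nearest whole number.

Marked at large before each occasion: Mᵢ = Σⱼ<ᵢ (Cⱼ − Rⱼ) → M1=0, M2=21, M3=24
Σ MᵢCᵢ = 0·21 + 21·6 + 24·12 = 0 + 126 + 288 = 414
Σ Rᵢ = 0 + 3 + 5 = 8
N̂ = 414 / 8 ≈ 51.8 → 52

N ≈ 52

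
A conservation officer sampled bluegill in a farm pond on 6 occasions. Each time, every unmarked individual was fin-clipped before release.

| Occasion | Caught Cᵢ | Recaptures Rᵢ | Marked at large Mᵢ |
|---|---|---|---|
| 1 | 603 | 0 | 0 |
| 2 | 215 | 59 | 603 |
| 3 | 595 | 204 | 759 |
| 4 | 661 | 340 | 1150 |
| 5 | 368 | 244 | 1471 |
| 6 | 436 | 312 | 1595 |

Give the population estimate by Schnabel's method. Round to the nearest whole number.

N ≈ 2224

Σ MᵢCᵢ = 0·603 + 603·215 + 759·595 + 1150·661 + 1471·368 + 1595·436 = 0 + 129645 + 451605 + 760150 + 541328 + 695420 = 2578148
Σ Rᵢ = 0 + 59 + 204 + 340 + 244 + 312 = 1159
N̂ = 2578148 / 1159 ≈ 2224.46 → 2224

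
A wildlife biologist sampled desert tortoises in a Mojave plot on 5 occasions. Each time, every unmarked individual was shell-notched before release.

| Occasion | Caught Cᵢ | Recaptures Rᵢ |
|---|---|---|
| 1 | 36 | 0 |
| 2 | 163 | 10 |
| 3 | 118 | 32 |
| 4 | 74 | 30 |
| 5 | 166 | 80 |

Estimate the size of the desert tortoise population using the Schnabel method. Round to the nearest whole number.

N ≈ 668

Marked at large before each occasion: Mᵢ = Σⱼ<ᵢ (Cⱼ − Rⱼ) → M1=0, M2=36, M3=189, M4=275, M5=319
Σ MᵢCᵢ = 0·36 + 36·163 + 189·118 + 275·74 + 319·166 = 0 + 5868 + 22302 + 20350 + 52954 = 101474
Σ Rᵢ = 0 + 10 + 32 + 30 + 80 = 152
N̂ = 101474 / 152 ≈ 667.6 → 668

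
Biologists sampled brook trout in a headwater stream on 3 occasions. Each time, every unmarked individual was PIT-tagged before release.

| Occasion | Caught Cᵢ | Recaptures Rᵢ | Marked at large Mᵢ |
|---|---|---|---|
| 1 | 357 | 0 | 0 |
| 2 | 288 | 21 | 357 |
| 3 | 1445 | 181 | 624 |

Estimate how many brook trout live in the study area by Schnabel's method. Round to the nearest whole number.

N ≈ 4973

Σ MᵢCᵢ = 0·357 + 357·288 + 624·1445 = 0 + 102816 + 901680 = 1004496
Σ Rᵢ = 0 + 21 + 181 = 202
N̂ = 1004496 / 202 ≈ 4972.8 → 4973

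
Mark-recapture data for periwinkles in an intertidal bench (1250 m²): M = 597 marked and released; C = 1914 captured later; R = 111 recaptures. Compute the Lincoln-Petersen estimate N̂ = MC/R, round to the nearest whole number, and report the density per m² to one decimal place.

density ≈ 8.2 periwinkles per m²

N̂ = 597·1914/111 = 1142658/111 ≈ 10294.2 → 10294
Density = N̂ / area = 10294 / 1250 ≈ 8.24 → 8.2 per m²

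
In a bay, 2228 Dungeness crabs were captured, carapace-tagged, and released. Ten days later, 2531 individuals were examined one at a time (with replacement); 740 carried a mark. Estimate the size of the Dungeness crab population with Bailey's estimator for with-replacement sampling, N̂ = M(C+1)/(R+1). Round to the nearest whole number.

N̂ = 2228·(2531+1)/(740+1) = 2228·2532/741 = 5641296/741 ≈ 7613.1 → 7613

N ≈ 7613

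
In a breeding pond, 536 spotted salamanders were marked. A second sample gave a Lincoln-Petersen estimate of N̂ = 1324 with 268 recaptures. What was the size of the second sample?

C = 662

From N = M·C/R: C = N·R / M = 1324·268 / 536 = 354832 / 536 = 662.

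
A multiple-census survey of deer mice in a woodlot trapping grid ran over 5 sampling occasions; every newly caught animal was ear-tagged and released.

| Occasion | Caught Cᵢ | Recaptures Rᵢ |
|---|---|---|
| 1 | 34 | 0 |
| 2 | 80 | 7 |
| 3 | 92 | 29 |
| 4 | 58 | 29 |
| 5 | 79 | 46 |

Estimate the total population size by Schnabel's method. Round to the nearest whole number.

Marked at large before each occasion: Mᵢ = Σⱼ<ᵢ (Cⱼ − Rⱼ) → M1=0, M2=34, M3=107, M4=170, M5=199
Σ MᵢCᵢ = 0·34 + 34·80 + 107·92 + 170·58 + 199·79 = 0 + 2720 + 9844 + 9860 + 15721 = 38145
Σ Rᵢ = 0 + 7 + 29 + 29 + 46 = 111
N̂ = 38145 / 111 ≈ 343.6 → 344

N ≈ 344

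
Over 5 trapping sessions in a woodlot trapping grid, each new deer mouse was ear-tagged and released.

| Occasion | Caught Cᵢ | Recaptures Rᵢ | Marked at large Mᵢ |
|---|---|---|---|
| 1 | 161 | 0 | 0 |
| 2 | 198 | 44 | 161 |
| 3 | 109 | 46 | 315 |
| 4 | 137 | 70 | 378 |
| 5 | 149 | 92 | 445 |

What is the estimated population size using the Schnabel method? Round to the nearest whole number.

N ≈ 731

Σ MᵢCᵢ = 0·161 + 161·198 + 315·109 + 378·137 + 445·149 = 0 + 31878 + 34335 + 51786 + 66305 = 184304
Σ Rᵢ = 0 + 44 + 46 + 70 + 92 = 252
N̂ = 184304 / 252 ≈ 731.4 → 731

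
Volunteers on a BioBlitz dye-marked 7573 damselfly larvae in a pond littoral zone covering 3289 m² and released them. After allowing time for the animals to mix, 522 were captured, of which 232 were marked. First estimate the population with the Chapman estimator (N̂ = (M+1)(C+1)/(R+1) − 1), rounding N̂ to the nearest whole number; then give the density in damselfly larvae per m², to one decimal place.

density ≈ 5.2 damselfly larvae per m²

N̂ = 7574·523/233 − 1 = 3961202/233 − 1 ≈ 16999.9 → 17000
Density = N̂ / area = 17000 / 3289 ≈ 5.17 → 5.2 per m²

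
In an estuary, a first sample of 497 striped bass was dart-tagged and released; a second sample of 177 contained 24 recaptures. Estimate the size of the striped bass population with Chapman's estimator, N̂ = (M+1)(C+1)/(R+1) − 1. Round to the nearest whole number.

N̂ = (497+1)(177+1)/(24+1) − 1 = 498·178/25 − 1
= 88644/25 − 1 ≈ 3545.8 − 1 ≈ 3544.8 → 3545

N ≈ 3545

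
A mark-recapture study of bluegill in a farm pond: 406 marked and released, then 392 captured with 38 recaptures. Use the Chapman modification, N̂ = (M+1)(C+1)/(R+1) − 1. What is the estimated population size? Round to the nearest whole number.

N ≈ 4100

N̂ = (406+1)(392+1)/(38+1) − 1 = 407·393/39 − 1
= 159951/39 − 1 ≈ 4101.3 − 1 ≈ 4100.3 → 4100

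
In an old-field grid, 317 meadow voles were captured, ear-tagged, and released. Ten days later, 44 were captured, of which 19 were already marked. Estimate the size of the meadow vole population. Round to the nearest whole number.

N ≈ 734

N = (317 × 44) / 19 = 13948 / 19 ≈ 734.1 → 734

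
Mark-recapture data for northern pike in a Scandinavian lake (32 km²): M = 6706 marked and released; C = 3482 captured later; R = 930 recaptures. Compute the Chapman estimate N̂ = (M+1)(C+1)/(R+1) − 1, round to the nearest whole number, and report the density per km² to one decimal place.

density ≈ 784.1 northern pike per km²

N̂ = 6707·3483/931 − 1 = 23360481/931 − 1 ≈ 25090.8 → 25091
Density = N̂ / area = 25091 / 32 ≈ 784.09 → 784.1 per km²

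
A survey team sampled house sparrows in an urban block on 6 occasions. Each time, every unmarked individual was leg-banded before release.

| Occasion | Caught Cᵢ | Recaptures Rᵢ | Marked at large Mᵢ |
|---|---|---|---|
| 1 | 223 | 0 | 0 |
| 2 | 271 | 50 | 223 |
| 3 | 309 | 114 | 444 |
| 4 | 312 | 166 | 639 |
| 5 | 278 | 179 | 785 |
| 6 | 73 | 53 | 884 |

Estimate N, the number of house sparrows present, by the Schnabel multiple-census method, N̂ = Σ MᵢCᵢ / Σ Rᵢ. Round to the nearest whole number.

Σ MᵢCᵢ = 0·223 + 223·271 + 444·309 + 639·312 + 785·278 + 884·73 = 0 + 60433 + 137196 + 199368 + 218230 + 64532 = 679759
Σ Rᵢ = 0 + 50 + 114 + 166 + 179 + 53 = 562
N̂ = 679759 / 562 ≈ 1209.5 → 1210

N ≈ 1210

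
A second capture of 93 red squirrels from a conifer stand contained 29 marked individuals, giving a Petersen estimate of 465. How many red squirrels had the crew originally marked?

M = 145

From N = M·C/R: M = N·R / C = 465·29 / 93 = 13485 / 93 = 145.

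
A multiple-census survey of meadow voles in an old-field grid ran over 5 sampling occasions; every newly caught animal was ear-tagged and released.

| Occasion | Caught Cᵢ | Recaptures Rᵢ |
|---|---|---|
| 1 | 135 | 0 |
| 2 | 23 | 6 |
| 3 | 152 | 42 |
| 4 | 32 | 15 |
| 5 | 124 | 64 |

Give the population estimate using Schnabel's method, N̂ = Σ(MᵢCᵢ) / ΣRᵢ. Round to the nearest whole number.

N ≈ 545

Marked at large before each occasion: Mᵢ = Σⱼ<ᵢ (Cⱼ − Rⱼ) → M1=0, M2=135, M3=152, M4=262, M5=279
Σ MᵢCᵢ = 0·135 + 135·23 + 152·152 + 262·32 + 279·124 = 0 + 3105 + 23104 + 8384 + 34596 = 69189
Σ Rᵢ = 0 + 6 + 42 + 15 + 64 = 127
N̂ = 69189 / 127 ≈ 544.8 → 545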